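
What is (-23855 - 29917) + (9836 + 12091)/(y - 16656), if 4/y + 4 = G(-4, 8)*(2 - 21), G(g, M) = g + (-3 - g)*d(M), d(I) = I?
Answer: -17913020952/333121 ≈ -53773.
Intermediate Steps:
G(g, M) = g + M*(-3 - g) (G(g, M) = g + (-3 - g)*M = g + M*(-3 - g))
y = -1/20 (y = 4/(-4 + (-4 - 3*8 - 1*8*(-4))*(2 - 21)) = 4/(-4 + (-4 - 24 + 32)*(-19)) = 4/(-4 + 4*(-19)) = 4/(-4 - 76) = 4/(-80) = 4*(-1/80) = -1/20 ≈ -0.050000)
(-23855 - 29917) + (9836 + 12091)/(y - 16656) = (-23855 - 29917) + (9836 + 12091)/(-1/20 - 16656) = -53772 + 21927/(-333121/20) = -53772 + 21927*(-20/333121) = -53772 - 438540/333121 = -17913020952/333121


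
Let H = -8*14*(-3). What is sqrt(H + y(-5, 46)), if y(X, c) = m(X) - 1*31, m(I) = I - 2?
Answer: sqrt(298) ≈ 17.263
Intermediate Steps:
m(I) = -2 + I
y(X, c) = -33 + X (y(X, c) = (-2 + X) - 1*31 = (-2 + X) - 31 = -33 + X)
H = 336 (H = -112*(-3) = 336)
sqrt(H + y(-5, 46)) = sqrt(336 + (-33 - 5)) = sqrt(336 - 38) = sqrt(298)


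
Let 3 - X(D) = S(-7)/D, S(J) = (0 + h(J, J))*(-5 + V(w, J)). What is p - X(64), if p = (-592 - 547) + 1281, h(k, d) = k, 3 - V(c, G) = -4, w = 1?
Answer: 4441/32 ≈ 138.78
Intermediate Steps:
V(c, G) = 7 (V(c, G) = 3 - 1*(-4) = 3 + 4 = 7)
S(J) = 2*J (S(J) = (0 + J)*(-5 + 7) = J*2 = 2*J)
p = 142 (p = -1139 + 1281 = 142)
X(D) = 3 + 14/D (X(D) = 3 - 2*(-7)/D = 3 - (-14)/D = 3 + 14/D)
p - X(64) = 142 - (3 + 14/64) = 142 - (3 + 14*(1/64)) = 142 - (3 + 7/32) = 142 - 1*103/32 = 142 - 103/32 = 4441/32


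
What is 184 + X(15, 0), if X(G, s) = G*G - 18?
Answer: 391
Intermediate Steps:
X(G, s) = -18 + G² (X(G, s) = G² - 18 = -18 + G²)
184 + X(15, 0) = 184 + (-18 + 15²) = 184 + (-18 + 225) = 184 + 207 = 391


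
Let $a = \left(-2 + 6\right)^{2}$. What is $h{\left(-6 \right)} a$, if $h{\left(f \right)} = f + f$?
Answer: $-192$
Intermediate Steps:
$h{\left(f \right)} = 2 f$
$a = 16$ ($a = 4^{2} = 16$)
$h{\left(-6 \right)} a = 2 \left(-6\right) 16 = \left(-12\right) 16 = -192$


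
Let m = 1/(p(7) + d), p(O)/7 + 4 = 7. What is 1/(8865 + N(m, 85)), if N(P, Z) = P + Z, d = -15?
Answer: 6/53701 ≈ 0.00011173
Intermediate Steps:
p(O) = 21 (p(O) = -28 + 7*7 = -28 + 49 = 21)
m = ⅙ (m = 1/(21 - 15) = 1/6 = ⅙ ≈ 0.16667)
1/(8865 + N(m, 85)) = 1/(8865 + (⅙ + 85)) = 1/(8865 + 511/6) = 1/(53701/6) = 6/53701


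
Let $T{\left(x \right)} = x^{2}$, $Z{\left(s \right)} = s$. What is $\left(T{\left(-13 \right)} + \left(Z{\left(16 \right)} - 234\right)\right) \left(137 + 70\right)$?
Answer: $-10143$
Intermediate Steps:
$\left(T{\left(-13 \right)} + \left(Z{\left(16 \right)} - 234\right)\right) \left(137 + 70\right) = \left(\left(-13\right)^{2} + \left(16 - 234\right)\right) \left(137 + 70\right) = \left(169 - 218\right) 207 = \left(-49\right) 207 = -10143$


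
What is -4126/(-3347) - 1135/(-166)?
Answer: 4483761/555602 ≈ 8.0701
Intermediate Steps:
-4126/(-3347) - 1135/(-166) = -4126*(-1/3347) - 1135*(-1/166) = 4126/3347 + 1135/166 = 4483761/555602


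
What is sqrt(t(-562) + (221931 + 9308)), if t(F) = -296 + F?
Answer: sqrt(230381) ≈ 479.98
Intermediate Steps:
sqrt(t(-562) + (221931 + 9308)) = sqrt((-296 - 562) + (221931 + 9308)) = sqrt(-858 + 231239) = sqrt(230381)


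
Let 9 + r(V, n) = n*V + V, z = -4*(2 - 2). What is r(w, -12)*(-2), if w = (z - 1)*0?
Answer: 18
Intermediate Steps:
z = 0 (z = -4*0 = 0)
w = 0 (w = (0 - 1)*0 = -1*0 = 0)
r(V, n) = -9 + V + V*n (r(V, n) = -9 + (n*V + V) = -9 + (V*n + V) = -9 + (V + V*n) = -9 + V + V*n)
r(w, -12)*(-2) = (-9 + 0 + 0*(-12))*(-2) = (-9 + 0 + 0)*(-2) = -9*(-2) = 18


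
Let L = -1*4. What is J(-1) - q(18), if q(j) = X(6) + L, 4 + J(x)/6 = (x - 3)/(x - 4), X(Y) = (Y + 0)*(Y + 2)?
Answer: -316/5 ≈ -63.200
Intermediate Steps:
L = -4
X(Y) = Y*(2 + Y)
J(x) = -24 + 6*(-3 + x)/(-4 + x) (J(x) = -24 + 6*((x - 3)/(x - 4)) = -24 + 6*((-3 + x)/(-4 + x)) = -24 + 6*(-3 + x)/(-4 + x))
q(j) = 44 (q(j) = 6*(2 + 6) - 4 = 6*8 - 4 = 48 - 4 = 44)
J(-1) - q(18) = 6*(13 - 3*(-1))/(-4 - 1) - 1*44 = 6*(13 + 3)/(-5) - 44 = 6*(-⅕)*16 - 44 = -96/5 - 44 = -316/5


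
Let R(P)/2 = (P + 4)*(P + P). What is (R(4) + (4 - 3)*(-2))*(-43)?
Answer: -5418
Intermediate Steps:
R(P) = 4*P*(4 + P) (R(P) = 2*((P + 4)*(P + P)) = 2*((4 + P)*(2*P)) = 2*(2*P*(4 + P)) = 4*P*(4 + P))
(R(4) + (4 - 3)*(-2))*(-43) = (4*4*(4 + 4) + (4 - 3)*(-2))*(-43) = (4*4*8 + 1*(-2))*(-43) = (128 - 2)*(-43) = 126*(-43) = -5418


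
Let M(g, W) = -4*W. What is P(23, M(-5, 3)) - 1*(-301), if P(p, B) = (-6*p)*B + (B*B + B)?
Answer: 2089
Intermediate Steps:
P(p, B) = B + B**2 - 6*B*p (P(p, B) = -6*B*p + (B**2 + B) = -6*B*p + (B + B**2) = B + B**2 - 6*B*p)
P(23, M(-5, 3)) - 1*(-301) = (-4*3)*(1 - 4*3 - 6*23) - 1*(-301) = -12*(1 - 12 - 138) + 301 = -12*(-149) + 301 = 1788 + 301 = 2089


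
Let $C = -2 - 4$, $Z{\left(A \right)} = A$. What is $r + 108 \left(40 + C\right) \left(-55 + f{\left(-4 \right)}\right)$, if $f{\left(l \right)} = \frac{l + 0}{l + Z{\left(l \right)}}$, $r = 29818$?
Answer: $-170306$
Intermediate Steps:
$f{\left(l \right)} = \frac{1}{2}$ ($f{\left(l \right)} = \frac{l + 0}{l + l} = \frac{l}{2 l} = l \frac{1}{2 l} = \frac{1}{2}$)
$C = -6$ ($C = -2 - 4 = -6$)
$r + 108 \left(40 + C\right) \left(-55 + f{\left(-4 \right)}\right) = 29818 + 108 \left(40 - 6\right) \left(-55 + \frac{1}{2}\right) = 29818 + 108 \cdot 34 \left(- \frac{109}{2}\right) = 29818 + 108 \left(-1853\right) = 29818 - 200124 = -170306$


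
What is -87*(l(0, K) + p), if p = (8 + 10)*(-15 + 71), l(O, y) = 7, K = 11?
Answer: -88305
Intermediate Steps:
p = 1008 (p = 18*56 = 1008)
-87*(l(0, K) + p) = -87*(7 + 1008) = -87*1015 = -88305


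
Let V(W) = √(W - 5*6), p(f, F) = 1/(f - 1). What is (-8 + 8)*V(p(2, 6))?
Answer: 0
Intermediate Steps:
p(f, F) = 1/(-1 + f)
V(W) = √(-30 + W) (V(W) = √(W - 30) = √(-30 + W))
(-8 + 8)*V(p(2, 6)) = (-8 + 8)*√(-30 + 1/(-1 + 2)) = 0*√(-30 + 1/1) = 0*√(-30 + 1) = 0*√(-29) = 0*(I*√29) = 0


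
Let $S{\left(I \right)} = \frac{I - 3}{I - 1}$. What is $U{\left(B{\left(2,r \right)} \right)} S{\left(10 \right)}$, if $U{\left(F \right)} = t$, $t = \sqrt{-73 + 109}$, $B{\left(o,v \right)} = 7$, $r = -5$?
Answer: $\frac{14}{3} \approx 4.6667$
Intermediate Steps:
$t = 6$ ($t = \sqrt{36} = 6$)
$U{\left(F \right)} = 6$
$S{\left(I \right)} = \frac{-3 + I}{-1 + I}$
$U{\left(B{\left(2,r \right)} \right)} S{\left(10 \right)} = 6 \frac{-3 + 10}{-1 + 10} = 6 \cdot \frac{1}{9} \cdot 7 = 6 \cdot \frac{7}{9} = \frac{14}{3}$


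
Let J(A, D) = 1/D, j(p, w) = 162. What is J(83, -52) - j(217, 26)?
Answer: -8425/52 ≈ -162.02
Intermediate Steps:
J(83, -52) - j(217, 26) = 1/(-52) - 1*162 = -1/52 - 162 = -8425/52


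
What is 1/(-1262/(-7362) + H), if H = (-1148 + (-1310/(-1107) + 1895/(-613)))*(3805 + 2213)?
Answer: -30838191/213404784870413 ≈ -1.4451e-7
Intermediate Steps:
H = -1565316309218/226197 (H = (-1148 + (-1310*(-1/1107) + 1895*(-1/613)))*6018 = (-1148 + (1310/1107 - 1895/613))*6018 = (-1148 - 1294735/678591)*6018 = -780317203/678591*6018 = -1565316309218/226197 ≈ -6.9201e+6)
1/(-1262/(-7362) + H) = 1/(-1262/(-7362) - 1565316309218/226197) = 1/(-1262*(-1/7362) - 1565316309218/226197) = 1/(631/3681 - 1565316309218/226197) = 1/(-213404784870413/30838191) = -30838191/213404784870413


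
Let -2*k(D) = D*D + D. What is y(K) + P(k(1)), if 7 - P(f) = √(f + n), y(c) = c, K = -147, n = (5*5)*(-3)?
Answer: -140 - 2*I*√19 ≈ -140.0 - 8.7178*I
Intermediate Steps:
n = -75 (n = 25*(-3) = -75)
k(D) = -D/2 - D²/2 (k(D) = -(D*D + D)/2 = -(D² + D)/2 = -(D + D²)/2 = -D/2 - D²/2)
P(f) = 7 - √(-75 + f) (P(f) = 7 - √(f - 75) = 7 - √(-75 + f))
y(K) + P(k(1)) = -147 + (7 - √(-75 - ½*1*(1 + 1))) = -147 + (7 - √(-75 - ½*1*2)) = -147 + (7 - √(-75 - 1)) = -147 + (7 - √(-76)) = -147 + (7 - 2*I*√19) = -140 - 2*I*√19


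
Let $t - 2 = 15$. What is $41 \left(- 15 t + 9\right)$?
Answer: $-10086$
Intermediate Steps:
$t = 17$ ($t = 2 + 15 = 17$)
$41 \left(- 15 t + 9\right) = 41 \left(\left(-15\right) 17 + 9\right) = 41 \left(-255 + 9\right) = 41 \left(-246\right) = -10086$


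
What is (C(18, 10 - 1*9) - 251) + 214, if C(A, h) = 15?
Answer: -22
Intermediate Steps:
(C(18, 10 - 1*9) - 251) + 214 = (15 - 251) + 214 = -236 + 214 = -22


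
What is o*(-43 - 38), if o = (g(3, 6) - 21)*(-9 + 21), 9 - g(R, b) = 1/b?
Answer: 11826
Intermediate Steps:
g(R, b) = 9 - 1/b
o = -146 (o = ((9 - 1/6) - 21)*(-9 + 21) = ((9 - 1*⅙) - 21)*12 = ((9 - ⅙) - 21)*12 = (53/6 - 21)*12 = -73/6*12 = -146)
o*(-43 - 38) = -146*(-43 - 38) = -146*(-81) = 11826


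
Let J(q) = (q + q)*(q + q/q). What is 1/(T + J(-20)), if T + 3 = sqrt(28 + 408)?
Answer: 757/572613 - 2*sqrt(109)/572613 ≈ 0.0012855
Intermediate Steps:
J(q) = 2*q*(1 + q) (J(q) = (2*q)*(q + 1) = (2*q)*(1 + q) = 2*q*(1 + q))
T = -3 + 2*sqrt(109) (T = -3 + sqrt(28 + 408) = -3 + sqrt(436) = -3 + 2*sqrt(109) ≈ 17.881)
1/(T + J(-20)) = 1/((-3 + 2*sqrt(109)) + 2*(-20)*(1 - 20)) = 1/((-3 + 2*sqrt(109)) + 2*(-20)*(-19)) = 1/((-3 + 2*sqrt(109)) + 760) = 1/(757 + 2*sqrt(109))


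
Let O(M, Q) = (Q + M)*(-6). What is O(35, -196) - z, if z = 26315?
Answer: -25349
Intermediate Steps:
O(M, Q) = -6*M - 6*Q (O(M, Q) = (M + Q)*(-6) = -6*M - 6*Q)
O(35, -196) - z = (-6*35 - 6*(-196)) - 1*26315 = (-210 + 1176) - 26315 = 966 - 26315 = -25349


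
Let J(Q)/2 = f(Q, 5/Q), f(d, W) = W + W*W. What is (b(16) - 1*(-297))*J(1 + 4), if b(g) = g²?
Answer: 2212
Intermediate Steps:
f(d, W) = W + W²
J(Q) = 10*(1 + 5/Q)/Q (J(Q) = 2*((5/Q)*(1 + 5/Q)) = 2*(5*(1 + 5/Q)/Q) = 10*(1 + 5/Q)/Q)
(b(16) - 1*(-297))*J(1 + 4) = (16² - 1*(-297))*(10*(5 + (1 + 4))/(1 + 4)²) = (256 + 297)*(10*(5 + 5)/5²) = 553*(10*(1/25)*10) = 553*4 = 2212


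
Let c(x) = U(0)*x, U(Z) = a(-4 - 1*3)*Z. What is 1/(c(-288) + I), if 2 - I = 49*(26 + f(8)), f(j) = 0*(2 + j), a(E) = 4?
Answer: -1/1272 ≈ -0.00078616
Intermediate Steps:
U(Z) = 4*Z
f(j) = 0
I = -1272 (I = 2 - 49*(26 + 0) = 2 - 49*26 = 2 - 1*1274 = 2 - 1274 = -1272)
c(x) = 0 (c(x) = (4*0)*x = 0*x = 0)
1/(c(-288) + I) = 1/(0 - 1272) = 1/(-1272) = -1/1272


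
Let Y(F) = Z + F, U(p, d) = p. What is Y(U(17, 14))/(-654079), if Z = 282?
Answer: -299/654079 ≈ -0.00045713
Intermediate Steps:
Y(F) = 282 + F
Y(U(17, 14))/(-654079) = (282 + 17)/(-654079) = 299*(-1/654079) = -299/654079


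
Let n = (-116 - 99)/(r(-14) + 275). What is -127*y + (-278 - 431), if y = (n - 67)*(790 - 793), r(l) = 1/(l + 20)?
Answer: -344938/13 ≈ -26534.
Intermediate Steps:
r(l) = 1/(20 + l)
n = -1290/1651 (n = (-116 - 99)/(1/(20 - 14) + 275) = -215/(1/6 + 275) = -215/(⅙ + 275) = -215/1651/6 = -215*6/1651 = -1290/1651 ≈ -0.78134)
y = 335721/1651 (y = (-1290/1651 - 67)*(790 - 793) = -111907/1651*(-3) = 335721/1651 ≈ 203.34)
-127*y + (-278 - 431) = -127*335721/1651 + (-278 - 431) = -335721/13 - 709 = -344938/13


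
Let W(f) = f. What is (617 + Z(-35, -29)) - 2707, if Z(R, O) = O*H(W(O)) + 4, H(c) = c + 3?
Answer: -1332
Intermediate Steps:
H(c) = 3 + c
Z(R, O) = 4 + O*(3 + O) (Z(R, O) = O*(3 + O) + 4 = 4 + O*(3 + O))
(617 + Z(-35, -29)) - 2707 = (617 + (4 - 29*(3 - 29))) - 2707 = (617 + (4 - 29*(-26))) - 2707 = (617 + (4 + 754)) - 2707 = (617 + 758) - 2707 = 1375 - 2707 = -1332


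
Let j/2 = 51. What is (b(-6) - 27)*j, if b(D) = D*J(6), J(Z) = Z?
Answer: -6426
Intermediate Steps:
j = 102 (j = 2*51 = 102)
b(D) = 6*D (b(D) = D*6 = 6*D)
(b(-6) - 27)*j = (6*(-6) - 27)*102 = (-36 - 27)*102 = -63*102 = -6426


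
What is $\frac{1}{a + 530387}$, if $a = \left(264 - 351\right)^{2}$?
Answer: $\frac{1}{537956} \approx 1.8589 \cdot 10^{-6}$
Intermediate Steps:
$a = 7569$ ($a = \left(-87\right)^{2} = 7569$)
$\frac{1}{a + 530387} = \frac{1}{7569 + 530387} = \frac{1}{537956}$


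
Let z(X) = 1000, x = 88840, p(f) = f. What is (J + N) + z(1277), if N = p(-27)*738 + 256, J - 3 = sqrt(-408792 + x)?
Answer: -18667 + 4*I*sqrt(19997) ≈ -18667.0 + 565.64*I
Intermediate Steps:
J = 3 + 4*I*sqrt(19997) (J = 3 + sqrt(-408792 + 88840) = 3 + sqrt(-319952) = 3 + 4*I*sqrt(19997) ≈ 3.0 + 565.64*I)
N = -19670 (N = -27*738 + 256 = -19926 + 256 = -19670)
(J + N) + z(1277) = ((3 + 4*I*sqrt(19997)) - 19670) + 1000 = (-19667 + 4*I*sqrt(19997)) + 1000 = -18667 + 4*I*sqrt(19997)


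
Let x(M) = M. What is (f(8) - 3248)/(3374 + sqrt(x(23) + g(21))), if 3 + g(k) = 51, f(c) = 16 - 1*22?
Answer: -10978996/11383805 + 3254*sqrt(71)/11383805 ≈ -0.96203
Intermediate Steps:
f(c) = -6 (f(c) = 16 - 22 = -6)
g(k) = 48 (g(k) = -3 + 51 = 48)
(f(8) - 3248)/(3374 + sqrt(x(23) + g(21))) = (-6 - 3248)/(3374 + sqrt(23 + 48)) = -3254/(3374 + sqrt(71))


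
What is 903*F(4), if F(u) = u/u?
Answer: 903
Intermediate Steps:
F(u) = 1
903*F(4) = 903*1 = 903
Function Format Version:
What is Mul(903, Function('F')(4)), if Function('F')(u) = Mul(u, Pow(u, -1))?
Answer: 903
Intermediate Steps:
Function('F')(u) = 1
Mul(903, Function('F')(4)) = Mul(903, 1) = 903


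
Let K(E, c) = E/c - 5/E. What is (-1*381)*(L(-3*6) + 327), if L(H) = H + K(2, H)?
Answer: -700405/6 ≈ -1.1673e+5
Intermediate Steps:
K(E, c) = -5/E + E/c
L(H) = -5/2 + H + 2/H (L(H) = H + (-5/2 + 2/H) = -5/2 + H + 2/H)
(-1*381)*(L(-3*6) + 327) = (-1*381)*((-5/2 - 3*6 + 2/((-3*6))) + 327) = -381*((-5/2 - 18 + 2/(-18)) + 327) = -381*((-5/2 - 18 + 2*(-1/18)) + 327) = -381*((-5/2 - 18 - ⅑) + 327) = -381*(-371/18 + 327) = -381*5515/18 = -700405/6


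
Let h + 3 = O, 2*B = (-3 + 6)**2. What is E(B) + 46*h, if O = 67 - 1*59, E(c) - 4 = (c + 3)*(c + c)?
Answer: 603/2 ≈ 301.50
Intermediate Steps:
B = 9/2 (B = (-3 + 6)**2/2 = (1/2)*3**2 = (1/2)*9 = 9/2 ≈ 4.5000)
E(c) = 4 + 2*c*(3 + c) (E(c) = 4 + (c + 3)*(c + c) = 4 + (3 + c)*(2*c) = 4 + 2*c*(3 + c))
O = 8 (O = 67 - 59 = 8)
h = 5 (h = -3 + 8 = 5)
E(B) + 46*h = (4 + 2*(9/2)**2 + 6*(9/2)) + 46*5 = (4 + 2*(81/4) + 27) + 230 = (4 + 81/2 + 27) + 230 = 143/2 + 230 = 603/2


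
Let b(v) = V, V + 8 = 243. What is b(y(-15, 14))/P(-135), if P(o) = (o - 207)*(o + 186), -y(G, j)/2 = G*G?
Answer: -235/17442 ≈ -0.013473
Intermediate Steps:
V = 235 (V = -8 + 243 = 235)
y(G, j) = -2*G² (y(G, j) = -2*G*G = -2*G²)
P(o) = (-207 + o)*(186 + o)
b(v) = 235
b(y(-15, 14))/P(-135) = 235/(-38502 + (-135)² - 21*(-135)) = 235/(-38502 + 18225 + 2835) = 235/(-17442) = 235*(-1/17442) = -235/17442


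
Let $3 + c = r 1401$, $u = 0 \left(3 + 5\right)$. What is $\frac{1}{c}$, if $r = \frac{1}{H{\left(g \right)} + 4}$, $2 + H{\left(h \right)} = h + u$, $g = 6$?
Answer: $\frac{8}{1377} \approx 0.0058097$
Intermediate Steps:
$u = 0$ ($u = 0 \cdot 8 = 0$)
$H{\left(h \right)} = -2 + h$ ($H{\left(h \right)} = -2 + \left(h + 0\right) = -2 + h$)
$r = \frac{1}{8}$ ($r = \frac{1}{\left(-2 + 6\right) + 4} = \frac{1}{4 + 4} = \frac{1}{8} \approx 0.125$)
$c = \frac{1377}{8}$ ($c = -3 + \frac{1}{8} \cdot 1401 = -3 + \frac{1401}{8} = \frac{1377}{8} \approx 172.13$)
$\frac{1}{c} = \frac{1}{\frac{1377}{8}} = \frac{8}{1377}$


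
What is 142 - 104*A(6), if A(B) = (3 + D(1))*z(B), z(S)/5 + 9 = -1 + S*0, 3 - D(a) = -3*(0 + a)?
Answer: 46942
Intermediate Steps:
D(a) = 3 + 3*a (D(a) = 3 - (-3)*(0 + a) = 3 - (-3)*a = 3 + 3*a)
z(S) = -50 (z(S) = -45 + 5*(-1 + S*0) = -45 + 5*(-1 + 0) = -45 + 5*(-1) = -45 - 5 = -50)
A(B) = -450 (A(B) = (3 + (3 + 3*1))*(-50) = (3 + (3 + 3))*(-50) = (3 + 6)*(-50) = 9*(-50) = -450)
142 - 104*A(6) = 142 - 104*(-450) = 142 + 46800 = 46942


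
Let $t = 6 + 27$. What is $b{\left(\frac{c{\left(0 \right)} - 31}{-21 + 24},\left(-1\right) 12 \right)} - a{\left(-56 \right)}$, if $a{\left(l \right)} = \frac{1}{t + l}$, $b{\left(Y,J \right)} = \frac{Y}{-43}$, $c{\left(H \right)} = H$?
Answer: $\frac{842}{2967} \approx 0.28379$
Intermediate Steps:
$b{\left(Y,J \right)} = - \frac{Y}{43}$ ($b{\left(Y,J \right)} = Y \left(- \frac{1}{43}\right) = - \frac{Y}{43}$)
$t = 33$
$a{\left(l \right)} = \frac{1}{33 + l}$
$b{\left(\frac{c{\left(0 \right)} - 31}{-21 + 24},\left(-1\right) 12 \right)} - a{\left(-56 \right)} = - \frac{\left(0 - 31\right) \frac{1}{-21 + 24}}{43} - \frac{1}{33 - 56} = - \frac{\left(-31\right) \frac{1}{3}}{43} - \frac{1}{-23} = - \frac{\left(-31\right) \frac{1}{3}}{43} - - \frac{1}{23} = \left(- \frac{1}{43}\right) \left(- \frac{31}{3}\right) + \frac{1}{23} = \frac{31}{129} + \frac{1}{23} = \frac{842}{2967}$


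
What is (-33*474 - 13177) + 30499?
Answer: 1680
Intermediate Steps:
(-33*474 - 13177) + 30499 = (-15642 - 13177) + 30499 = -28819 + 30499 = 1680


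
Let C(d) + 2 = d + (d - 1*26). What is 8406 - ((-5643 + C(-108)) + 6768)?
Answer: 7525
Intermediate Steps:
C(d) = -28 + 2*d (C(d) = -2 + (d + (d - 1*26)) = -2 + (d + (d - 26)) = -2 + (d + (-26 + d)) = -2 + (-26 + 2*d) = -28 + 2*d)
8406 - ((-5643 + C(-108)) + 6768) = 8406 - ((-5643 + (-28 + 2*(-108))) + 6768) = 8406 - ((-5643 + (-28 - 216)) + 6768) = 8406 - ((-5643 - 244) + 6768) = 8406 - (-5887 + 6768) = 8406 - 1*881 = 8406 - 881 = 7525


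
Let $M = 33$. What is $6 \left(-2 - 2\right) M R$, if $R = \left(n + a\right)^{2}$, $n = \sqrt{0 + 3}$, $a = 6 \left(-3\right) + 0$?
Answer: $-258984 + 28512 \sqrt{3} \approx -2.096 \cdot 10^{5}$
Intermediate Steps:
$a = -18$ ($a = -18 + 0 = -18$)
$n = \sqrt{3} \approx 1.732$
$R = \left(-18 + \sqrt{3}\right)^{2}$ ($R = \left(\sqrt{3} - 18\right)^{2} = \left(-18 + \sqrt{3}\right)^{2} \approx 264.65$)
$6 \left(-2 - 2\right) M R = 6 \left(-2 - 2\right) 33 \left(18 - \sqrt{3}\right)^{2} = 6 \left(-4\right) 33 \left(18 - \sqrt{3}\right)^{2} = \left(-24\right) 33 \left(18 - \sqrt{3}\right)^{2} = - 792 \left(18 - \sqrt{3}\right)^{2}$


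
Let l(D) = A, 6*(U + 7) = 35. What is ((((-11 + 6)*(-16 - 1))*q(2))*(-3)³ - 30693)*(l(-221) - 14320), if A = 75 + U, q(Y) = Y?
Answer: 1005294997/2 ≈ 5.0265e+8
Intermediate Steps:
U = -7/6 (U = -7 + (⅙)*35 = -7 + 35/6 = -7/6 ≈ -1.1667)
A = 443/6 (A = 75 - 7/6 = 443/6 ≈ 73.833)
l(D) = 443/6
((((-11 + 6)*(-16 - 1))*q(2))*(-3)³ - 30693)*(l(-221) - 14320) = ((((-11 + 6)*(-16 - 1))*2)*(-3)³ - 30693)*(443/6 - 14320) = ((-5*(-17)*2)*(-27) - 30693)*(-85477/6) = ((85*2)*(-27) - 30693)*(-85477/6) = (170*(-27) - 30693)*(-85477/6) = (-4590 - 30693)*(-85477/6) = -35283*(-85477/6) = 1005294997/2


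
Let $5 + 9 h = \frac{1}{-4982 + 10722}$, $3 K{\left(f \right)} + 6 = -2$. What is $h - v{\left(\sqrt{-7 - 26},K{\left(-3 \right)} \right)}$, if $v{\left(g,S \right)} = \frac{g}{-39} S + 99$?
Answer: $- \frac{5143039}{51660} - \frac{8 i \sqrt{33}}{117} \approx -99.556 - 0.39279 i$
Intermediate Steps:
$K{\left(f \right)} = - \frac{8}{3}$ ($K{\left(f \right)} = -2 + \frac{1}{3} \left(-2\right) = -2 - \frac{2}{3} = - \frac{8}{3}$)
$v{\left(g,S \right)} = 99 - \frac{S g}{39}$ ($v{\left(g,S \right)} = - \frac{g}{39} S + 99 = - \frac{S g}{39} + 99 = 99 - \frac{S g}{39}$)
$h = - \frac{28699}{51660}$ ($h = - \frac{5}{9} + \frac{1}{9 \left(-4982 + 10722\right)} = - \frac{5}{9} + \frac{1}{9 \cdot 5740} = - \frac{5}{9} + \frac{1}{9} \cdot \frac{1}{5740} = - \frac{5}{9} + \frac{1}{51660} = - \frac{28699}{51660} \approx -0.55554$)
$h - v{\left(\sqrt{-7 - 26},K{\left(-3 \right)} \right)} = - \frac{28699}{51660} - \left(99 - - \frac{8 \sqrt{-7 - 26}}{117}\right) = - \frac{28699}{51660} - \left(99 - - \frac{8 \sqrt{-33}}{117}\right) = - \frac{28699}{51660} - \left(99 - - \frac{8 i \sqrt{33}}{117}\right) = - \frac{28699}{51660} - \left(99 + \frac{8 i \sqrt{33}}{117}\right) = - \frac{5143039}{51660} - \frac{8 i \sqrt{33}}{117}$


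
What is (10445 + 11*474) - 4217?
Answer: 11442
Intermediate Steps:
(10445 + 11*474) - 4217 = (10445 + 5214) - 4217 = 15659 - 4217 = 11442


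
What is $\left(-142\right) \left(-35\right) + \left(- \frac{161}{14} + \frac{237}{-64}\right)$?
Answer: $\frac{317107}{64} \approx 4954.8$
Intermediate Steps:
$\left(-142\right) \left(-35\right) + \left(- \frac{161}{14} + \frac{237}{-64}\right) = 4970 + \left(\left(-161\right) \frac{1}{14} + 237 \left(- \frac{1}{64}\right)\right) = 4970 - \frac{973}{64} = \frac{317107}{64}$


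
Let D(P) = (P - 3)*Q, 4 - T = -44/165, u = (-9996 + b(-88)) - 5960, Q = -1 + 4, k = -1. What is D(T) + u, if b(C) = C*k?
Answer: -79321/5 ≈ -15864.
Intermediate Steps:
Q = 3
b(C) = -C (b(C) = C*(-1) = -C)
u = -15868 (u = (-9996 - 1*(-88)) - 5960 = (-9996 + 88) - 5960 = -9908 - 5960 = -15868)
T = 64/15 (T = 4 - (-44)/165 = 4 - 1*(-4/15) = 4 + 4/15 = 64/15 ≈ 4.2667)
D(P) = -9 + 3*P (D(P) = (P - 3)*3 = (-3 + P)*3 = -9 + 3*P)
D(T) + u = (-9 + 3*(64/15)) - 15868 = (-9 + 64/5) - 15868 = 19/5 - 15868 = -79321/5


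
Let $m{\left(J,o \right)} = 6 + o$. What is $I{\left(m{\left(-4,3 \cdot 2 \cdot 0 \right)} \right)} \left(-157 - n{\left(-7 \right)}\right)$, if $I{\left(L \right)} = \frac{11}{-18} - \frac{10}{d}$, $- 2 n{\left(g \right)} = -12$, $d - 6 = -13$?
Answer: $- \frac{16789}{126} \approx -133.25$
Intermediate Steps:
$d = -7$ ($d = 6 - 13 = -7$)
$n{\left(g \right)} = 6$ ($n{\left(g \right)} = \left(- \frac{1}{2}\right) \left(-12\right) = 6$)
$I{\left(L \right)} = \frac{103}{126}$ ($I{\left(L \right)} = \frac{11}{-18} - \frac{10}{-7} = 11 \left(- \frac{1}{18}\right) - - \frac{10}{7} = - \frac{11}{18} + \frac{10}{7} = \frac{103}{126}$)
$I{\left(m{\left(-4,3 \cdot 2 \cdot 0 \right)} \right)} \left(-157 - n{\left(-7 \right)}\right) = \frac{103 \left(-157 - 6\right)}{126} = \frac{103}{126} \left(-163\right) = - \frac{16789}{126}$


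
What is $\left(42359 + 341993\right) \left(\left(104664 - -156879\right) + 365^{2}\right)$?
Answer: $151729870336$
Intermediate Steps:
$\left(42359 + 341993\right) \left(\left(104664 - -156879\right) + 365^{2}\right) = 384352 \left(\left(104664 + 156879\right) + 133225\right) = 384352 \left(261543 + 133225\right) = 384352 \cdot 394768 = 151729870336$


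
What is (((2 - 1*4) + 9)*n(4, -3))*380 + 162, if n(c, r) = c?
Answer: 10802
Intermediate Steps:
(((2 - 1*4) + 9)*n(4, -3))*380 + 162 = (((2 - 1*4) + 9)*4)*380 + 162 = (((2 - 4) + 9)*4)*380 + 162 = ((-2 + 9)*4)*380 + 162 = (7*4)*380 + 162 = 28*380 + 162 = 10640 + 162 = 10802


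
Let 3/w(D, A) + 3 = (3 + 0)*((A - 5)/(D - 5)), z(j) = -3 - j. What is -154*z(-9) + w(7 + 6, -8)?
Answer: -19412/21 ≈ -924.38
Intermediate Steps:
w(D, A) = 3/(-3 + 3*(-5 + A)/(-5 + D)) (w(D, A) = 3/(-3 + (3 + 0)*((A - 5)/(D - 5))) = 3/(-3 + 3*((-5 + A)/(-5 + D))) = 3/(-3 + 3*(-5 + A)/(-5 + D)))
-154*z(-9) + w(7 + 6, -8) = -154*(-3 - 1*(-9)) + (-5 + (7 + 6))/(-8 - (7 + 6)) = -154*(-3 + 9) + (-5 + 13)/(-8 - 1*13) = -154*6 + 8/(-8 - 13) = -924 + 8/(-21) = -924 - 1/21*8 = -924 - 8/21 = -19412/21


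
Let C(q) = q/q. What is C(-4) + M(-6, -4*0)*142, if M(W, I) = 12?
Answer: 1705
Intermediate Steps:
C(q) = 1
C(-4) + M(-6, -4*0)*142 = 1 + 12*142 = 1 + 1704 = 1705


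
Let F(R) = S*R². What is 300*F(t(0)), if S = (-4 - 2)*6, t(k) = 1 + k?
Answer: -10800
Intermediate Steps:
S = -36 (S = -6*6 = -36)
F(R) = -36*R²
300*F(t(0)) = 300*(-36*(1 + 0)²) = 300*(-36*1²) = 300*(-36*1) = 300*(-36) = -10800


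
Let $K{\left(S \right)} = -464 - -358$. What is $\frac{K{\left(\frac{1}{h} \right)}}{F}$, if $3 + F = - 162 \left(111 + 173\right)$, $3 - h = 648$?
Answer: $\frac{106}{46011} \approx 0.0023038$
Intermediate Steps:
$h = -645$ ($h = 3 - 648 = -645$)
$K{\left(S \right)} = -106$ ($K{\left(S \right)} = -464 + 358 = -106$)
$F = -46011$ ($F = -3 - 162 \left(111 + 173\right) = -3 - 46008 = -46011$)
$\frac{K{\left(\frac{1}{h} \right)}}{F} = - \frac{106}{-46011} = \left(-106\right) \left(- \frac{1}{46011}\right) = \frac{106}{46011}$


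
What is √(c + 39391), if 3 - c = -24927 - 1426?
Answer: √65747 ≈ 256.41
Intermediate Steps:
c = 26356 (c = 3 - (-24927 - 1426) = 3 - 1*(-26353) = 3 + 26353 = 26356)
√(c + 39391) = √(26356 + 39391) = √65747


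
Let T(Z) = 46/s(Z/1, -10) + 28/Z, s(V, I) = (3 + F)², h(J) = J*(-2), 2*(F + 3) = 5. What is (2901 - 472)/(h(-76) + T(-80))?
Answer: 242900/15901 ≈ 15.276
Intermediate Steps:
F = -½ (F = -3 + (½)*5 = -3 + 5/2 = -½ ≈ -0.50000)
h(J) = -2*J
s(V, I) = 25/4 (s(V, I) = (3 - ½)² = (5/2)² = 25/4)
T(Z) = 184/25 + 28/Z (T(Z) = 46/(25/4) + 28/Z = 46*(4/25) + 28/Z = 184/25 + 28/Z)
(2901 - 472)/(h(-76) + T(-80)) = (2901 - 472)/(-2*(-76) + (184/25 + 28/(-80))) = 2429/(152 + (184/25 + 28*(-1/80))) = 2429/(152 + (184/25 - 7/20)) = 2429/(152 + 701/100) = 2429/(15901/100) = 2429*(100/15901) = 242900/15901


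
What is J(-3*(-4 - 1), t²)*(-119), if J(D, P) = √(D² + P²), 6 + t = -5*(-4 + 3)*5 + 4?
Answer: -119*√280066 ≈ -62976.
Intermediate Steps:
t = 23 (t = -6 + (-5*(-4 + 3)*5 + 4) = -6 + (-5*(-1)*5 + 4) = -6 + (5*5 + 4) = -6 + (25 + 4) = -6 + 29 = 23)
J(-3*(-4 - 1), t²)*(-119) = √((-3*(-4 - 1))² + (23²)²)*(-119) = √((-3*(-5))² + 529²)*(-119) = √(15² + 279841)*(-119) = √(225 + 279841)*(-119) = √280066*(-119) = -119*√280066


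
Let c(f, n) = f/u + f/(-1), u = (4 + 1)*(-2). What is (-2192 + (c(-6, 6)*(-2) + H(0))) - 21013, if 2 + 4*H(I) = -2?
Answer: -116096/5 ≈ -23219.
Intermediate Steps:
u = -10 (u = 5*(-2) = -10)
c(f, n) = -11*f/10 (c(f, n) = f/(-10) + f/(-1) = f*(-⅒) + f*(-1) = -f/10 - f = -11*f/10)
H(I) = -1 (H(I) = -½ + (¼)*(-2) = -½ - ½ = -1)
(-2192 + (c(-6, 6)*(-2) + H(0))) - 21013 = (-2192 + (-11/10*(-6)*(-2) - 1)) - 21013 = (-2192 + ((33/5)*(-2) - 1)) - 21013 = (-2192 + (-66/5 - 1)) - 21013 = (-2192 - 71/5) - 21013 = -11031/5 - 21013 = -116096/5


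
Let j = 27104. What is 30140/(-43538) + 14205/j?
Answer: -9020785/53638816 ≈ -0.16818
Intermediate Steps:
30140/(-43538) + 14205/j = 30140/(-43538) + 14205/27104 = 30140*(-1/43538) + 14205*(1/27104) = -1370/1979 + 14205/27104 = -9020785/53638816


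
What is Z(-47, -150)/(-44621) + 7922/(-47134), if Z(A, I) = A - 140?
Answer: -172336752/1051583107 ≈ -0.16388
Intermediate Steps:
Z(A, I) = -140 + A
Z(-47, -150)/(-44621) + 7922/(-47134) = (-140 - 47)/(-44621) + 7922/(-47134) = -187*(-1/44621) + 7922*(-1/47134) = 187/44621 - 3961/23567 = -172336752/1051583107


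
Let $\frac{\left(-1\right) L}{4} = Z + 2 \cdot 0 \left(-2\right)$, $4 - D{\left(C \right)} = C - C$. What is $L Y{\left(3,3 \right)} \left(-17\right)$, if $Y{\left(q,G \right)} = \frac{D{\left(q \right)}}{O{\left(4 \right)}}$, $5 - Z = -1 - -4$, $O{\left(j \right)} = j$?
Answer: $136$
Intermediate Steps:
$D{\left(C \right)} = 4$ ($D{\left(C \right)} = 4 - \left(C - C\right) = 4 - 0 = 4 + 0 = 4$)
$Z = 2$ ($Z = 5 - \left(-1 - -4\right) = 5 - \left(-1 + 4\right) = 5 - 3 = 2$)
$L = -8$ ($L = - 4 \left(2 + 2 \cdot 0 \left(-2\right)\right) = - 4 \left(2 + 2 \cdot 0\right) = - 4 \left(2 + 0\right) = \left(-4\right) 2 = -8$)
$Y{\left(q,G \right)} = 1$ ($Y{\left(q,G \right)} = \frac{4}{4} = 4 \cdot \frac{1}{4} = 1$)
$L Y{\left(3,3 \right)} \left(-17\right) = \left(-8\right) 1 \left(-17\right) = \left(-8\right) \left(-17\right) = 136$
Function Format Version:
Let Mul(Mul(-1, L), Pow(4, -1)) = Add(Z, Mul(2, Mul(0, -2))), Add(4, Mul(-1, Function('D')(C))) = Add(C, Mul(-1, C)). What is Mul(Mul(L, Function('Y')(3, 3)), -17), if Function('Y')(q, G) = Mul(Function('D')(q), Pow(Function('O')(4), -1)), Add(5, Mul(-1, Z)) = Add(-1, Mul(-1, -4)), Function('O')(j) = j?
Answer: 136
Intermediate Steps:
Function('D')(C) = 4 (Function('D')(C) = Add(4, Mul(-1, Add(C, Mul(-1, C)))) = Add(4, Mul(-1, 0)) = Add(4, 0) = 4)
Z = 2 (Z = Add(5, Mul(-1, Add(-1, Mul(-1, -4)))) = Add(5, Mul(-1, Add(-1, 4))) = Add(5, Mul(-1, 3)) = Add(5, -3) = 2)
L = -8 (L = Mul(-4, Add(2, Mul(2, Mul(0, -2)))) = Mul(-4, Add(2, Mul(2, 0))) = Mul(-4, Add(2, 0)) = Mul(-4, 2) = -8)
Function('Y')(q, G) = 1 (Function('Y')(q, G) = Mul(4, Pow(4, -1)) = Mul(4, Rational(1, 4)) = 1)
Mul(Mul(L, Function('Y')(3, 3)), -17) = Mul(Mul(-8, 1), -17) = Mul(-8, -17) = 136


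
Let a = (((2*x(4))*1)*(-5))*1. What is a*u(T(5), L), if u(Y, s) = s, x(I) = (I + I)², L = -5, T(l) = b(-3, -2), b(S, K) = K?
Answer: 3200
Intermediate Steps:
T(l) = -2
x(I) = 4*I² (x(I) = (2*I)² = 4*I²)
a = -640 (a = (((2*(4*4²))*1)*(-5))*1 = (((2*(4*16))*1)*(-5))*1 = (((2*64)*1)*(-5))*1 = ((128*1)*(-5))*1 = (128*(-5))*1 = -640*1 = -640)
a*u(T(5), L) = -640*(-5) = 3200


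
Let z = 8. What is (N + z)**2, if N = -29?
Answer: 441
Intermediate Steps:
(N + z)**2 = (-29 + 8)**2 = (-21)**2 = 441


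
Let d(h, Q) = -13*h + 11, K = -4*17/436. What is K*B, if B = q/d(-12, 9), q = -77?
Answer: 1309/18203 ≈ 0.071911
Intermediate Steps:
K = -17/109 (K = -68*1/436 = -17/109 ≈ -0.15596)
d(h, Q) = 11 - 13*h
B = -77/167 (B = -77/(11 - 13*(-12)) = -77/(11 + 156) = -77/167 ≈ -0.46108)
K*B = -17/109*(-77/167) = 1309/18203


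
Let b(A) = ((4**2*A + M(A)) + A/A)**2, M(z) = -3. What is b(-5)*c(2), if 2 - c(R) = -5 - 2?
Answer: 60516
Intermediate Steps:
c(R) = 9 (c(R) = 2 - (-5 - 2) = 2 - 1*(-7) = 2 + 7 = 9)
b(A) = (-2 + 16*A)**2 (b(A) = ((4**2*A - 3) + A/A)**2 = ((16*A - 3) + 1)**2 = ((-3 + 16*A) + 1)**2 = (-2 + 16*A)**2)
b(-5)*c(2) = (4*(-1 + 8*(-5))**2)*9 = (4*(-1 - 40)**2)*9 = (4*(-41)**2)*9 = (4*1681)*9 = 6724*9 = 60516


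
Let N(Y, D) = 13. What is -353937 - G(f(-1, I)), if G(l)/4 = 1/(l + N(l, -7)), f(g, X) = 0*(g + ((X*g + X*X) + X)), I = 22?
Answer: -4601185/13 ≈ -3.5394e+5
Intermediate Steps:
f(g, X) = 0 (f(g, X) = 0*(g + ((X*g + X**2) + X)) = 0*(g + ((X**2 + X*g) + X)) = 0*(g + (X + X**2 + X*g)) = 0*(X + g + X**2 + X*g) = 0)
G(l) = 4/(13 + l) (G(l) = 4/(l + 13) = 4/(13 + l))
-353937 - G(f(-1, I)) = -353937 - 4/(13 + 0) = -353937 - 4/13 = -4601185/13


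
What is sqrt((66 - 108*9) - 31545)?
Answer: I*sqrt(32451) ≈ 180.14*I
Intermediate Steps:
sqrt((66 - 108*9) - 31545) = sqrt((66 - 972) - 31545) = sqrt(-906 - 31545) = sqrt(-32451) = I*sqrt(32451)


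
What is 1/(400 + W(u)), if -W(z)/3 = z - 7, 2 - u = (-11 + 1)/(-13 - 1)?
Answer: 7/2920 ≈ 0.0023973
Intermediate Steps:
u = 9/7 (u = 2 - (-11 + 1)/(-13 - 1) = 2 - (-10)/(-14) = 2 - (-10)*(-1)/14 = 2 - 1*5/7 = 2 - 5/7 = 9/7 ≈ 1.2857)
W(z) = 21 - 3*z (W(z) = -3*(z - 7) = -3*(-7 + z) = 21 - 3*z)
1/(400 + W(u)) = 1/(400 + (21 - 3*9/7)) = 1/(400 + (21 - 27/7)) = 1/(400 + 120/7) = 1/(2920/7) = 7/2920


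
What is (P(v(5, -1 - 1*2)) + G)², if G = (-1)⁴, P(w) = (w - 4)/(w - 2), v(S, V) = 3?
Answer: 0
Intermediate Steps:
P(w) = (-4 + w)/(-2 + w)
G = 1
(P(v(5, -1 - 1*2)) + G)² = ((-4 + 3)/(-2 + 3) + 1)² = (-1/1 + 1)² = (1*(-1) + 1)² = (-1 + 1)² = 0² = 0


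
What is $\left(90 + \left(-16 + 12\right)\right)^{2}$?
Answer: $7396$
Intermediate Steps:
$\left(90 + \left(-16 + 12\right)\right)^{2} = \left(90 - 4\right)^{2} = 86^{2} = 7396$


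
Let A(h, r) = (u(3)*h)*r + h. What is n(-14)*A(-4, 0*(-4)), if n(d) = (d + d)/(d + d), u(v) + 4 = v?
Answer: -4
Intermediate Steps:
u(v) = -4 + v
n(d) = 1 (n(d) = (2*d)/((2*d)) = (2*d)*(1/(2*d)) = 1)
A(h, r) = h - h*r (A(h, r) = ((-4 + 3)*h)*r + h = (-h)*r + h = -h*r + h = h - h*r)
n(-14)*A(-4, 0*(-4)) = 1*(-4*(1 - 0*(-4))) = 1*(-4*(1 - 1*0)) = 1*(-4*(1 + 0)) = 1*(-4*1) = 1*(-4) = -4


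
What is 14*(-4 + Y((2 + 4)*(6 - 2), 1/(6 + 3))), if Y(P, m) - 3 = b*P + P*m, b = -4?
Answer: -3962/3 ≈ -1320.7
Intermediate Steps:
Y(P, m) = 3 - 4*P + P*m (Y(P, m) = 3 + (-4*P + P*m) = 3 - 4*P + P*m)
14*(-4 + Y((2 + 4)*(6 - 2), 1/(6 + 3))) = 14*(-4 + (3 - 4*(2 + 4)*(6 - 2) + ((2 + 4)*(6 - 2))/(6 + 3))) = 14*(-4 + (3 - 24*4 + (6*4)/9)) = 14*(-4 + (3 - 4*24 + 24*(⅑))) = 14*(-4 + (3 - 96 + 8/3)) = 14*(-4 - 271/3) = 14*(-283/3) = -3962/3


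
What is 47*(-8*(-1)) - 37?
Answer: 339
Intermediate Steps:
47*(-8*(-1)) - 37 = 47*8 - 37 = 376 - 37 = 339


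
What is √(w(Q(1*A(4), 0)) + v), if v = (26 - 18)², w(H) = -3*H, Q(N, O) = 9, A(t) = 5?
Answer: √37 ≈ 6.0828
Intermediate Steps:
v = 64 (v = 8² = 64)
√(w(Q(1*A(4), 0)) + v) = √(-3*9 + 64) = √(-27 + 64) = √37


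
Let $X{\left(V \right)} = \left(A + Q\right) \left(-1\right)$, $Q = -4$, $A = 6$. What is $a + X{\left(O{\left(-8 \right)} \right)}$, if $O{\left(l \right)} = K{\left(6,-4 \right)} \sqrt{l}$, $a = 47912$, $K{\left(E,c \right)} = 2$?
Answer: $47910$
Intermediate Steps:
$O{\left(l \right)} = 2 \sqrt{l}$
$X{\left(V \right)} = -2$ ($X{\left(V \right)} = \left(6 - 4\right) \left(-1\right) = 2 \left(-1\right) = -2$)
$a + X{\left(O{\left(-8 \right)} \right)} = 47912 - 2 = 47910$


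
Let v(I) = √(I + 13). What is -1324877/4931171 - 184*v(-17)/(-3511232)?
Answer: -1324877/4931171 + 23*I/219452 ≈ -0.26867 + 0.00010481*I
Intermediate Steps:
v(I) = √(13 + I)
-1324877/4931171 - 184*v(-17)/(-3511232) = -1324877/4931171 - 184*√(13 - 17)/(-3511232) = -1324877*1/4931171 - 368*I*(-1/3511232) = -1324877/4931171 - 368*I*(-1/3511232) = -1324877/4931171 + 23*I/219452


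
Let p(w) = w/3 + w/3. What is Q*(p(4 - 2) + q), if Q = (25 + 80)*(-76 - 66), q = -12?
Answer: 159040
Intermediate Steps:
p(w) = 2*w/3 (p(w) = w*(⅓) + w*(⅓) = w/3 + w/3 = 2*w/3)
Q = -14910 (Q = 105*(-142) = -14910)
Q*(p(4 - 2) + q) = -14910*(2*(4 - 2)/3 - 12) = -14910*((⅔)*2 - 12) = -14910*(4/3 - 12) = -14910*(-32/3) = 159040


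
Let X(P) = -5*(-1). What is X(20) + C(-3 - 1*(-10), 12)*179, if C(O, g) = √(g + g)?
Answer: 5 + 358*√6 ≈ 881.92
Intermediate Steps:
X(P) = 5
C(O, g) = √2*√g (C(O, g) = √(2*g) = √2*√g)
X(20) + C(-3 - 1*(-10), 12)*179 = 5 + (√2*√12)*179 = 5 + (√2*(2*√3))*179 = 5 + (2*√6)*179 = 5 + 358*√6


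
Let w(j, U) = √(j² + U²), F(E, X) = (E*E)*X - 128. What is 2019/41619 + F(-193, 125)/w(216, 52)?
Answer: 673/13873 + 4655997*√3085/12340 ≈ 20957.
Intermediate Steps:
F(E, X) = -128 + X*E² (F(E, X) = E²*X - 128 = X*E² - 128 = -128 + X*E²)
w(j, U) = √(U² + j²)
2019/41619 + F(-193, 125)/w(216, 52) = 2019/41619 + (-128 + 125*(-193)²)/(√(52² + 216²)) = 2019*(1/41619) + (-128 + 125*37249)/(√(2704 + 46656)) = 673/13873 + (-128 + 4656125)/(√49360) = 673/13873 + 4655997/((4*√3085)) = 673/13873 + 4655997*(√3085/12340) = 673/13873 + 4655997*√3085/12340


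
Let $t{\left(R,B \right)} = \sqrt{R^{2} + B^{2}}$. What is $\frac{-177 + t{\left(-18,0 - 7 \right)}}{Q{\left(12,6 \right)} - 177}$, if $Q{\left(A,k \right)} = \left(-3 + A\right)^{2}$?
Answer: $\frac{59}{32} - \frac{\sqrt{373}}{96} \approx 1.6426$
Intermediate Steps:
$t{\left(R,B \right)} = \sqrt{B^{2} + R^{2}}$
$\frac{-177 + t{\left(-18,0 - 7 \right)}}{Q{\left(12,6 \right)} - 177} = \frac{-177 + \sqrt{\left(0 - 7\right)^{2} + \left(-18\right)^{2}}}{\left(-3 + 12\right)^{2} - 177} = \frac{-177 + \sqrt{\left(-7\right)^{2} + 324}}{9^{2} - 177} = \frac{-177 + \sqrt{49 + 324}}{81 - 177} = \frac{-177 + \sqrt{373}}{-96} = \left(-177 + \sqrt{373}\right) \left(- \frac{1}{96}\right) = \frac{59}{32} - \frac{\sqrt{373}}{96}$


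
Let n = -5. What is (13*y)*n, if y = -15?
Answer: 975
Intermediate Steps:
(13*y)*n = (13*(-15))*(-5) = -195*(-5) = 975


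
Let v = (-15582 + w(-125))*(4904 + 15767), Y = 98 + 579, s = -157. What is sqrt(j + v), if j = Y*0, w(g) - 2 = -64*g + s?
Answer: I*sqrt(159931527) ≈ 12646.0*I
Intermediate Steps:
w(g) = -155 - 64*g (w(g) = 2 + (-64*g - 157) = 2 + (-157 - 64*g) = -155 - 64*g)
Y = 677
v = -159931527 (v = (-15582 + (-155 - 64*(-125)))*(4904 + 15767) = (-15582 + (-155 + 8000))*20671 = (-15582 + 7845)*20671 = -7737*20671 = -159931527)
j = 0 (j = 677*0 = 0)
sqrt(j + v) = sqrt(0 - 159931527) = sqrt(-159931527) = I*sqrt(159931527)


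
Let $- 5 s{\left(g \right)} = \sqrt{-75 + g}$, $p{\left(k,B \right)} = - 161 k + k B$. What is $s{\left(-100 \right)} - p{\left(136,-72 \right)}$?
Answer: $31688 - i \sqrt{7} \approx 31688.0 - 2.6458 i$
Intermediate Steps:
$p{\left(k,B \right)} = - 161 k + B k$
$s{\left(g \right)} = - \frac{\sqrt{-75 + g}}{5}$
$s{\left(-100 \right)} - p{\left(136,-72 \right)} = - \frac{\sqrt{-75 - 100}}{5} - 136 \left(-161 - 72\right) = - \frac{\sqrt{-175}}{5} - 136 \left(-233\right) = - \frac{5 i \sqrt{7}}{5} - -31688 = - i \sqrt{7} + 31688 = 31688 - i \sqrt{7}$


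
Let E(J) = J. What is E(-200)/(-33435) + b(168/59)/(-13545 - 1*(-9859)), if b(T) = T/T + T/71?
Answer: 588490901/103251653298 ≈ 0.0056996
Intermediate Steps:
b(T) = 1 + T/71 (b(T) = 1 + T*(1/71) = 1 + T/71)
E(-200)/(-33435) + b(168/59)/(-13545 - 1*(-9859)) = -200/(-33435) + (1 + (168/59)/71)/(-13545 - 1*(-9859)) = -200*(-1/33435) + (1 + (168*(1/59))/71)/(-13545 + 9859) = 40/6687 + (1 + (1/71)*(168/59))/(-3686) = 40/6687 + (1 + 168/4189)*(-1/3686) = 40/6687 + (4357/4189)*(-1/3686) = 40/6687 - 4357/15440654 = 588490901/103251653298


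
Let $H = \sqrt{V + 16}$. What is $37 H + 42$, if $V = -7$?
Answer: $153$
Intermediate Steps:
$H = 3$ ($H = \sqrt{-7 + 16} = \sqrt{9} = 3$)
$37 H + 42 = 37 \cdot 3 + 42 = 111 + 42 = 153$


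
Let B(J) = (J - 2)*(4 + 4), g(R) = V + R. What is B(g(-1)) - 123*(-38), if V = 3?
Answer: 4674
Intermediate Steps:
g(R) = 3 + R
B(J) = -16 + 8*J (B(J) = (-2 + J)*8 = -16 + 8*J)
B(g(-1)) - 123*(-38) = (-16 + 8*(3 - 1)) - 123*(-38) = (-16 + 8*2) + 4674 = (-16 + 16) + 4674 = 0 + 4674 = 4674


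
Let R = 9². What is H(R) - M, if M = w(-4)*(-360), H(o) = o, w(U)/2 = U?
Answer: -2799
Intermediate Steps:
w(U) = 2*U
R = 81
M = 2880 (M = (2*(-4))*(-360) = -8*(-360) = 2880)
H(R) - M = 81 - 1*2880 = 81 - 2880 = -2799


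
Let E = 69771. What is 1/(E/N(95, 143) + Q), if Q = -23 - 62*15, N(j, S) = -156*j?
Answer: -380/363929 ≈ -0.0010442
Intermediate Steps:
Q = -953 (Q = -23 - 930 = -953)
1/(E/N(95, 143) + Q) = 1/(69771/((-156*95)) - 953) = 1/(69771/(-14820) - 953) = 1/(69771*(-1/14820) - 953) = 1/(-1789/380 - 953) = 1/(-363929/380) = -380/363929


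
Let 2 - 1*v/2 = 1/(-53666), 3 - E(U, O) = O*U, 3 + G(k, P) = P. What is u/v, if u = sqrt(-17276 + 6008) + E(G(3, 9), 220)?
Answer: -35339061/107333 + 160998*I*sqrt(313)/107333 ≈ -329.25 + 26.537*I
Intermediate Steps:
G(k, P) = -3 + P
E(U, O) = 3 - O*U
u = -1317 + 6*I*sqrt(313) (u = sqrt(-17276 + 6008) + (3 - 1*220*(-3 + 9)) = sqrt(-11268) + (3 - 1*220*6) = 6*I*sqrt(313) + (3 - 1320) = 6*I*sqrt(313) - 1317 = -1317 + 6*I*sqrt(313) ≈ -1317.0 + 106.15*I)
v = 107333/26833 (v = 4 - 2/(-53666) = 4 - 2*(-1/53666) = 4 + 1/26833 = 107333/26833 ≈ 4.0000)
u/v = (-1317 + 6*I*sqrt(313))/(107333/26833) = (-1317 + 6*I*sqrt(313))*(26833/107333) = -35339061/107333 + 160998*I*sqrt(313)/107333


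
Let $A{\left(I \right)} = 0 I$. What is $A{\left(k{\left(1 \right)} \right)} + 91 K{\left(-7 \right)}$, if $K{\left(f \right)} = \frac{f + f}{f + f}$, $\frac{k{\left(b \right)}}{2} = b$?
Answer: $91$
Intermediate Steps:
$k{\left(b \right)} = 2 b$
$K{\left(f \right)} = 1$ ($K{\left(f \right)} = \frac{2 f}{2 f} = 2 f \frac{1}{2 f} = 1$)
$A{\left(I \right)} = 0$
$A{\left(k{\left(1 \right)} \right)} + 91 K{\left(-7 \right)} = 0 + 91 \cdot 1 = 0 + 91 = 91$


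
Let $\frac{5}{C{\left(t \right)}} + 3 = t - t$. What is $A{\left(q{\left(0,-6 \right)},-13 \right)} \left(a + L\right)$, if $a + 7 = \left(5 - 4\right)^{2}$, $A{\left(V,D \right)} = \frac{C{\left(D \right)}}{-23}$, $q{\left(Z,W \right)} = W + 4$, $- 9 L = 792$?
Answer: $- \frac{470}{69} \approx -6.8116$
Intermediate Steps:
$L = -88$ ($L = \left(- \frac{1}{9}\right) 792 = -88$)
$q{\left(Z,W \right)} = 4 + W$
$C{\left(t \right)} = - \frac{5}{3}$ ($C{\left(t \right)} = \frac{5}{-3 + \left(t - t\right)} = \frac{5}{-3 + 0} = \frac{5}{-3} = 5 \left(- \frac{1}{3}\right) = - \frac{5}{3}$)
$A{\left(V,D \right)} = \frac{5}{69}$ ($A{\left(V,D \right)} = - \frac{5}{3 \left(-23\right)} = \left(- \frac{5}{3}\right) \left(- \frac{1}{23}\right) = \frac{5}{69}$)
$a = -6$ ($a = -7 + \left(5 - 4\right)^{2} = -7 + 1^{2} = -7 + 1 = -6$)
$A{\left(q{\left(0,-6 \right)},-13 \right)} \left(a + L\right) = \frac{5 \left(-6 - 88\right)}{69} = \frac{5}{69} \left(-94\right) = - \frac{470}{69}$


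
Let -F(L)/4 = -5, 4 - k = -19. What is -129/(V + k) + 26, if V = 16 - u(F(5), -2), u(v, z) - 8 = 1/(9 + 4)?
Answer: 2925/134 ≈ 21.828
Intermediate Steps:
k = 23 (k = 4 - 1*(-19) = 4 + 19 = 23)
F(L) = 20 (F(L) = -4*(-5) = 20)
u(v, z) = 105/13 (u(v, z) = 8 + 1/(9 + 4) = 8 + 1/13 = 105/13)
V = 103/13 (V = 16 - 1*105/13 = 16 - 105/13 = 103/13 ≈ 7.9231)
-129/(V + k) + 26 = -129/(103/13 + 23) + 26 = -129/402/13 + 26 = -129*13/402 + 26 = -559/134 + 26 = 2925/134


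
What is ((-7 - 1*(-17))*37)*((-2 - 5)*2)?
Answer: -5180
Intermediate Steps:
((-7 - 1*(-17))*37)*((-2 - 5)*2) = ((-7 + 17)*37)*(-7*2) = (10*37)*(-14) = 370*(-14) = -5180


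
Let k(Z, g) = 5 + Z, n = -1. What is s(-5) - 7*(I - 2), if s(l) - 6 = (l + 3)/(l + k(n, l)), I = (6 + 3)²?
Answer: -545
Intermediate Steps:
I = 81 (I = 9² = 81)
s(l) = 6 + (3 + l)/(4 + l) (s(l) = 6 + (l + 3)/(l + (5 - 1)) = 6 + (3 + l)/(l + 4) = 6 + (3 + l)/(4 + l))
s(-5) - 7*(I - 2) = (27 + 7*(-5))/(4 - 5) - 7*(81 - 2) = (27 - 35)/(-1) - 553 = -1*(-8) - 7*79 = 8 - 553 = -545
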